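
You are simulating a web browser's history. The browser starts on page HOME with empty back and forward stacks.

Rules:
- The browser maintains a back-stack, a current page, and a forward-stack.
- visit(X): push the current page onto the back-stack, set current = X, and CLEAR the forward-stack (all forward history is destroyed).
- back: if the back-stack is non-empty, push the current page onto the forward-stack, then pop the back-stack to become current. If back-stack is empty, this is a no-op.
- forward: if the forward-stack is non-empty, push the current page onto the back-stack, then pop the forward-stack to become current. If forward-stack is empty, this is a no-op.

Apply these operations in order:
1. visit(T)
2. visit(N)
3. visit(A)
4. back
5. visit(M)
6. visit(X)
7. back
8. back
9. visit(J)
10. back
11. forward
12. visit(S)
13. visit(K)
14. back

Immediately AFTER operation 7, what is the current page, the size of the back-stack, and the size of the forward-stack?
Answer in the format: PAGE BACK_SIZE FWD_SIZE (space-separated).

After 1 (visit(T)): cur=T back=1 fwd=0
After 2 (visit(N)): cur=N back=2 fwd=0
After 3 (visit(A)): cur=A back=3 fwd=0
After 4 (back): cur=N back=2 fwd=1
After 5 (visit(M)): cur=M back=3 fwd=0
After 6 (visit(X)): cur=X back=4 fwd=0
After 7 (back): cur=M back=3 fwd=1

M 3 1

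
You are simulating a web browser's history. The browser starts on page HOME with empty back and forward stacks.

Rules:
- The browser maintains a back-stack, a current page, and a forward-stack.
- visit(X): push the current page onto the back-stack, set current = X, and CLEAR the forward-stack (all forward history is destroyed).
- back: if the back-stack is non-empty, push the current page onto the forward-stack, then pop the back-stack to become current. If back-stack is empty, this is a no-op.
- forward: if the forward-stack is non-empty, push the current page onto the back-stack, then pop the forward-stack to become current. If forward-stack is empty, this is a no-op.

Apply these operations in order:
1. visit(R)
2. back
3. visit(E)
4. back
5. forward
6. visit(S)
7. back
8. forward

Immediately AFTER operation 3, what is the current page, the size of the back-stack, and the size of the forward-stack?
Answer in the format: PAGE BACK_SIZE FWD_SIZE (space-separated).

After 1 (visit(R)): cur=R back=1 fwd=0
After 2 (back): cur=HOME back=0 fwd=1
After 3 (visit(E)): cur=E back=1 fwd=0

E 1 0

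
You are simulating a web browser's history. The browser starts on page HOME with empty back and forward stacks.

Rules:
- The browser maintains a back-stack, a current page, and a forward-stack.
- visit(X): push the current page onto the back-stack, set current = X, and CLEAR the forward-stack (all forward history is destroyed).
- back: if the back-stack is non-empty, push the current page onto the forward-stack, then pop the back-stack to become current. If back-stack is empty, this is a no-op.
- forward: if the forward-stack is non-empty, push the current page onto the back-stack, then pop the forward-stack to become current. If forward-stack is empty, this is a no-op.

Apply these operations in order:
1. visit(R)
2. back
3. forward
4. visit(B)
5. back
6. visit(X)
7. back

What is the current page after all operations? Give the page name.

After 1 (visit(R)): cur=R back=1 fwd=0
After 2 (back): cur=HOME back=0 fwd=1
After 3 (forward): cur=R back=1 fwd=0
After 4 (visit(B)): cur=B back=2 fwd=0
After 5 (back): cur=R back=1 fwd=1
After 6 (visit(X)): cur=X back=2 fwd=0
After 7 (back): cur=R back=1 fwd=1

Answer: R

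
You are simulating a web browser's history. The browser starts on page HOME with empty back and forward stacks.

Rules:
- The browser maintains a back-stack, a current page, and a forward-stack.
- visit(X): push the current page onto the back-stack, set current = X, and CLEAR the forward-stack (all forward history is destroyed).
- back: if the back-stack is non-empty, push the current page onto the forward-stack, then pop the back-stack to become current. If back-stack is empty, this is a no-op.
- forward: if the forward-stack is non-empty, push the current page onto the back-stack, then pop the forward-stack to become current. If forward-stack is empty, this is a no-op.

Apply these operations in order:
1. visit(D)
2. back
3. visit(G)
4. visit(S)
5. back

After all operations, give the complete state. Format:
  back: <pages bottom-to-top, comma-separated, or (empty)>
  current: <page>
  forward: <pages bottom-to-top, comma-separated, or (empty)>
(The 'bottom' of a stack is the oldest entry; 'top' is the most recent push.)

Answer: back: HOME
current: G
forward: S

Derivation:
After 1 (visit(D)): cur=D back=1 fwd=0
After 2 (back): cur=HOME back=0 fwd=1
After 3 (visit(G)): cur=G back=1 fwd=0
After 4 (visit(S)): cur=S back=2 fwd=0
After 5 (back): cur=G back=1 fwd=1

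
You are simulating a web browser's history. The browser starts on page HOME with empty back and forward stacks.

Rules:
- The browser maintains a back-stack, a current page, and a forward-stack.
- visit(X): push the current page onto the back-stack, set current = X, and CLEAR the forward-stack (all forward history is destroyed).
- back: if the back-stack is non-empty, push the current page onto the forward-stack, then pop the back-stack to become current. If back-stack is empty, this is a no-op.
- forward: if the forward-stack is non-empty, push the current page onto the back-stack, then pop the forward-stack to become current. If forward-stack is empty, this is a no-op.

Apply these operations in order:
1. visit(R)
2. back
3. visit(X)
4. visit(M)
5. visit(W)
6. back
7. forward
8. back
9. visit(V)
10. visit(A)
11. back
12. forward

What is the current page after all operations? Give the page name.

Answer: A

Derivation:
After 1 (visit(R)): cur=R back=1 fwd=0
After 2 (back): cur=HOME back=0 fwd=1
After 3 (visit(X)): cur=X back=1 fwd=0
After 4 (visit(M)): cur=M back=2 fwd=0
After 5 (visit(W)): cur=W back=3 fwd=0
After 6 (back): cur=M back=2 fwd=1
After 7 (forward): cur=W back=3 fwd=0
After 8 (back): cur=M back=2 fwd=1
After 9 (visit(V)): cur=V back=3 fwd=0
After 10 (visit(A)): cur=A back=4 fwd=0
After 11 (back): cur=V back=3 fwd=1
After 12 (forward): cur=A back=4 fwd=0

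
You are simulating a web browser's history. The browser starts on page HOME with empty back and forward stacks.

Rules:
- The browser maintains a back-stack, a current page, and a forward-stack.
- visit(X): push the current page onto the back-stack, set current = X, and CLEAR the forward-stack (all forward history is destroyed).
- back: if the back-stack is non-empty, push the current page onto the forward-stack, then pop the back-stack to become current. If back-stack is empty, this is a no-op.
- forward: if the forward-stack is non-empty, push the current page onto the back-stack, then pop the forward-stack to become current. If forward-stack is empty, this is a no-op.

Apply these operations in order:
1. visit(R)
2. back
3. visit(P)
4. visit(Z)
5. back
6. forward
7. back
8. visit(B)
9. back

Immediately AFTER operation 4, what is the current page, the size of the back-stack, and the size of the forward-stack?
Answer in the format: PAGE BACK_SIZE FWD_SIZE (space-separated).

After 1 (visit(R)): cur=R back=1 fwd=0
After 2 (back): cur=HOME back=0 fwd=1
After 3 (visit(P)): cur=P back=1 fwd=0
After 4 (visit(Z)): cur=Z back=2 fwd=0

Z 2 0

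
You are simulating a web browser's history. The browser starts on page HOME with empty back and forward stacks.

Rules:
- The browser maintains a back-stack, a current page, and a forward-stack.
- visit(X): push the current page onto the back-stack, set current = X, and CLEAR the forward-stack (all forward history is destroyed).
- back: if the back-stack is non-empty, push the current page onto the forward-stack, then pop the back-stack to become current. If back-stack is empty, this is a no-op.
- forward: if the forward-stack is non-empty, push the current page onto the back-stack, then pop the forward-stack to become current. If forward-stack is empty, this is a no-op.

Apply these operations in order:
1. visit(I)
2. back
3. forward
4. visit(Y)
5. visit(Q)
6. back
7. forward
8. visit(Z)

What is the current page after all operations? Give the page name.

Answer: Z

Derivation:
After 1 (visit(I)): cur=I back=1 fwd=0
After 2 (back): cur=HOME back=0 fwd=1
After 3 (forward): cur=I back=1 fwd=0
After 4 (visit(Y)): cur=Y back=2 fwd=0
After 5 (visit(Q)): cur=Q back=3 fwd=0
After 6 (back): cur=Y back=2 fwd=1
After 7 (forward): cur=Q back=3 fwd=0
After 8 (visit(Z)): cur=Z back=4 fwd=0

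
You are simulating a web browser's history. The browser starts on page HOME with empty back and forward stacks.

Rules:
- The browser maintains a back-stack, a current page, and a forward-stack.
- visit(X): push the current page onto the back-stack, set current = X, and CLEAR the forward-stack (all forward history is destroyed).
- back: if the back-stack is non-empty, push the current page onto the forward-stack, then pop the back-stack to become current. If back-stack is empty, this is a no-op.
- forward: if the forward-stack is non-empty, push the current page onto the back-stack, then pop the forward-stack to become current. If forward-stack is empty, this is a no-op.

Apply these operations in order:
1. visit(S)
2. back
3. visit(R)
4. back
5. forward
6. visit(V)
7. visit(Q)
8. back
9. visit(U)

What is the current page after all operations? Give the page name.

Answer: U

Derivation:
After 1 (visit(S)): cur=S back=1 fwd=0
After 2 (back): cur=HOME back=0 fwd=1
After 3 (visit(R)): cur=R back=1 fwd=0
After 4 (back): cur=HOME back=0 fwd=1
After 5 (forward): cur=R back=1 fwd=0
After 6 (visit(V)): cur=V back=2 fwd=0
After 7 (visit(Q)): cur=Q back=3 fwd=0
After 8 (back): cur=V back=2 fwd=1
After 9 (visit(U)): cur=U back=3 fwd=0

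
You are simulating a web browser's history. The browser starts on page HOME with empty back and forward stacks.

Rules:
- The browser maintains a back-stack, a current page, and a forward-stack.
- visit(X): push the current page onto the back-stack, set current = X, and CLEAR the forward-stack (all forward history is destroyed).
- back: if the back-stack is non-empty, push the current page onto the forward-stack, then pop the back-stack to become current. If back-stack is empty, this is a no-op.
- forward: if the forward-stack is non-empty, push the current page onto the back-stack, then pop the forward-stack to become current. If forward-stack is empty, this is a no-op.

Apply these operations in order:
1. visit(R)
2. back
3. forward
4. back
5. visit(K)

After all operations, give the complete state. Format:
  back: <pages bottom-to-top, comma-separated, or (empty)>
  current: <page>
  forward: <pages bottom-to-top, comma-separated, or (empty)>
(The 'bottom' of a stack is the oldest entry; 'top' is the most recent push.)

Answer: back: HOME
current: K
forward: (empty)

Derivation:
After 1 (visit(R)): cur=R back=1 fwd=0
After 2 (back): cur=HOME back=0 fwd=1
After 3 (forward): cur=R back=1 fwd=0
After 4 (back): cur=HOME back=0 fwd=1
After 5 (visit(K)): cur=K back=1 fwd=0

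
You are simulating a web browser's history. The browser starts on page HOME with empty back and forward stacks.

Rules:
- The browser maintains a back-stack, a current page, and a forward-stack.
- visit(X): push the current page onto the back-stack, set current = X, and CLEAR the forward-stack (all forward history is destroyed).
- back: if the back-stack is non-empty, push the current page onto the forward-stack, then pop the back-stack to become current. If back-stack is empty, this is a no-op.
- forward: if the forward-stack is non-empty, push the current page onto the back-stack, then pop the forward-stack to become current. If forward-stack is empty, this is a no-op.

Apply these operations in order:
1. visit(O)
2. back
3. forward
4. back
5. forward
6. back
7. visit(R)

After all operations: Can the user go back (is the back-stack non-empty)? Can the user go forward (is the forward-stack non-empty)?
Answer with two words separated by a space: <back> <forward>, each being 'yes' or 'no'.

After 1 (visit(O)): cur=O back=1 fwd=0
After 2 (back): cur=HOME back=0 fwd=1
After 3 (forward): cur=O back=1 fwd=0
After 4 (back): cur=HOME back=0 fwd=1
After 5 (forward): cur=O back=1 fwd=0
After 6 (back): cur=HOME back=0 fwd=1
After 7 (visit(R)): cur=R back=1 fwd=0

Answer: yes no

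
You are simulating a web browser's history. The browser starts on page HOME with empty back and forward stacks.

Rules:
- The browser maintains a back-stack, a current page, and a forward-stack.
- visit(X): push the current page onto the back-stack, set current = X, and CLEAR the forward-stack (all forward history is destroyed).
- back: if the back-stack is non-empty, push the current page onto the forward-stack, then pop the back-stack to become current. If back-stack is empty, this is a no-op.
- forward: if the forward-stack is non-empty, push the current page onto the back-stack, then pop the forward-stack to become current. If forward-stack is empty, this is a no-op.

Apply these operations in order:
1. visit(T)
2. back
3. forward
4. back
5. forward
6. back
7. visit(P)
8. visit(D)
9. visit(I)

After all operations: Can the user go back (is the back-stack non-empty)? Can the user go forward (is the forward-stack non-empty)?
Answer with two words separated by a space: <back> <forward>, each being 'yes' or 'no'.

After 1 (visit(T)): cur=T back=1 fwd=0
After 2 (back): cur=HOME back=0 fwd=1
After 3 (forward): cur=T back=1 fwd=0
After 4 (back): cur=HOME back=0 fwd=1
After 5 (forward): cur=T back=1 fwd=0
After 6 (back): cur=HOME back=0 fwd=1
After 7 (visit(P)): cur=P back=1 fwd=0
After 8 (visit(D)): cur=D back=2 fwd=0
After 9 (visit(I)): cur=I back=3 fwd=0

Answer: yes no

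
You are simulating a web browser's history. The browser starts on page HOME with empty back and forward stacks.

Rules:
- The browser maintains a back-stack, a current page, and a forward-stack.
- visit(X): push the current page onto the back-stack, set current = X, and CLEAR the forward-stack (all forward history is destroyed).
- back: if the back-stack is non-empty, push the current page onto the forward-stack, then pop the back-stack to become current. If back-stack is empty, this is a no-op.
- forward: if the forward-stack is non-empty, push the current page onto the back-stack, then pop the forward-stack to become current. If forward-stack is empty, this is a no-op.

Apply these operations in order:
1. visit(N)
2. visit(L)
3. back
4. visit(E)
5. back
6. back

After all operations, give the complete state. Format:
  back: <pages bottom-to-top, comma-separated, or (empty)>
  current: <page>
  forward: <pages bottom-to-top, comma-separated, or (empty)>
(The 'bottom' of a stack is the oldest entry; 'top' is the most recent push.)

Answer: back: (empty)
current: HOME
forward: E,N

Derivation:
After 1 (visit(N)): cur=N back=1 fwd=0
After 2 (visit(L)): cur=L back=2 fwd=0
After 3 (back): cur=N back=1 fwd=1
After 4 (visit(E)): cur=E back=2 fwd=0
After 5 (back): cur=N back=1 fwd=1
After 6 (back): cur=HOME back=0 fwd=2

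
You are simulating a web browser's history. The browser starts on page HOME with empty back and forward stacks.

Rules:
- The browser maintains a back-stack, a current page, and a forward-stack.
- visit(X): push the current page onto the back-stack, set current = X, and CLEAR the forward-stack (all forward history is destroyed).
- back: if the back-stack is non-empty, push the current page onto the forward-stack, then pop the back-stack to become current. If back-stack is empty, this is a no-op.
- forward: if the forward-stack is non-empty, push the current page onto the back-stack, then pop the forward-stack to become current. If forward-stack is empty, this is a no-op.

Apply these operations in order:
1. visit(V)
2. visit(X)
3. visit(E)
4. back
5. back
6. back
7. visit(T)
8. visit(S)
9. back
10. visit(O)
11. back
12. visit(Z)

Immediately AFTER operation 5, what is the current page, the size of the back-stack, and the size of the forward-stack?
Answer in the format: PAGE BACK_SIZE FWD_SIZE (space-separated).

After 1 (visit(V)): cur=V back=1 fwd=0
After 2 (visit(X)): cur=X back=2 fwd=0
After 3 (visit(E)): cur=E back=3 fwd=0
After 4 (back): cur=X back=2 fwd=1
After 5 (back): cur=V back=1 fwd=2

V 1 2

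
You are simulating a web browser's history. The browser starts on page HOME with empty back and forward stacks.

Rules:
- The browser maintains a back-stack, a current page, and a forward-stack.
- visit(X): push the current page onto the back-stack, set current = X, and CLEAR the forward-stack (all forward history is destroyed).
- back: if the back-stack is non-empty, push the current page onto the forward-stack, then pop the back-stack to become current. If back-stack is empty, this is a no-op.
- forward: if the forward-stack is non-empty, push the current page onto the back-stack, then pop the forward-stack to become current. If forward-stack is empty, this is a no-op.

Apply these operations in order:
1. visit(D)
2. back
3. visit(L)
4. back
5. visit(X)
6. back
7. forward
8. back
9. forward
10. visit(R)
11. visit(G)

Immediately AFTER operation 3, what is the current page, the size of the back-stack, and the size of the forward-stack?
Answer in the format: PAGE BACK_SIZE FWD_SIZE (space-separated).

After 1 (visit(D)): cur=D back=1 fwd=0
After 2 (back): cur=HOME back=0 fwd=1
After 3 (visit(L)): cur=L back=1 fwd=0

L 1 0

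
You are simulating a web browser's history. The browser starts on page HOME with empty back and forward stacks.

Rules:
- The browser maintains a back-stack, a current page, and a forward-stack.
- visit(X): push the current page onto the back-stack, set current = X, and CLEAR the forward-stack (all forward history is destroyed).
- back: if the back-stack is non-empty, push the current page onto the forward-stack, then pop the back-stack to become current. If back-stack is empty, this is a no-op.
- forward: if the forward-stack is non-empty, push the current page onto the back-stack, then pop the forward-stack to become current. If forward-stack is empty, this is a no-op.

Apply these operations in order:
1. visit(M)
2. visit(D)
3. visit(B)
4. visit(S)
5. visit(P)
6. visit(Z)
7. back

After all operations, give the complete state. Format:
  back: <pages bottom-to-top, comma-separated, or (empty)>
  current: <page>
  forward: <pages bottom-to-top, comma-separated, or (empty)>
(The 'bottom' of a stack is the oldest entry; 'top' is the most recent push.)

Answer: back: HOME,M,D,B,S
current: P
forward: Z

Derivation:
After 1 (visit(M)): cur=M back=1 fwd=0
After 2 (visit(D)): cur=D back=2 fwd=0
After 3 (visit(B)): cur=B back=3 fwd=0
After 4 (visit(S)): cur=S back=4 fwd=0
After 5 (visit(P)): cur=P back=5 fwd=0
After 6 (visit(Z)): cur=Z back=6 fwd=0
After 7 (back): cur=P back=5 fwd=1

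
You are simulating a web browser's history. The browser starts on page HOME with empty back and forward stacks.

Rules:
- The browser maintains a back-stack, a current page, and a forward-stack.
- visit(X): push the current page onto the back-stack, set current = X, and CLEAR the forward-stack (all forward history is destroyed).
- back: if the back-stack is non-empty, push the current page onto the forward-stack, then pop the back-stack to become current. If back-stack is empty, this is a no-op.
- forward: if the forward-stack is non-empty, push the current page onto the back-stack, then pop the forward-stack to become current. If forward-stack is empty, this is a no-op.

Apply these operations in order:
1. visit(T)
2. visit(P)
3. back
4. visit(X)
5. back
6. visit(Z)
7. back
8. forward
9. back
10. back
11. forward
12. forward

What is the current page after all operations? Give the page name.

After 1 (visit(T)): cur=T back=1 fwd=0
After 2 (visit(P)): cur=P back=2 fwd=0
After 3 (back): cur=T back=1 fwd=1
After 4 (visit(X)): cur=X back=2 fwd=0
After 5 (back): cur=T back=1 fwd=1
After 6 (visit(Z)): cur=Z back=2 fwd=0
After 7 (back): cur=T back=1 fwd=1
After 8 (forward): cur=Z back=2 fwd=0
After 9 (back): cur=T back=1 fwd=1
After 10 (back): cur=HOME back=0 fwd=2
After 11 (forward): cur=T back=1 fwd=1
After 12 (forward): cur=Z back=2 fwd=0

Answer: Z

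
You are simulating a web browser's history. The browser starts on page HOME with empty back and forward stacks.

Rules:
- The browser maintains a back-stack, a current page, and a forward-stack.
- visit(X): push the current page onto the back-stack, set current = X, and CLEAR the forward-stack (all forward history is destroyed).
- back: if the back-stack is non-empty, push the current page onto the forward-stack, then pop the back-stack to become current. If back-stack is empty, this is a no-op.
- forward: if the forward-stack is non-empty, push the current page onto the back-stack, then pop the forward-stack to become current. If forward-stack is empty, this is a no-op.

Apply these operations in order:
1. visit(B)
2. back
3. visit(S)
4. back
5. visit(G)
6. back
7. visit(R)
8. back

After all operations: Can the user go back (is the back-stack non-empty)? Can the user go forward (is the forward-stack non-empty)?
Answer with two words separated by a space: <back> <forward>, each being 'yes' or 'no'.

After 1 (visit(B)): cur=B back=1 fwd=0
After 2 (back): cur=HOME back=0 fwd=1
After 3 (visit(S)): cur=S back=1 fwd=0
After 4 (back): cur=HOME back=0 fwd=1
After 5 (visit(G)): cur=G back=1 fwd=0
After 6 (back): cur=HOME back=0 fwd=1
After 7 (visit(R)): cur=R back=1 fwd=0
After 8 (back): cur=HOME back=0 fwd=1

Answer: no yes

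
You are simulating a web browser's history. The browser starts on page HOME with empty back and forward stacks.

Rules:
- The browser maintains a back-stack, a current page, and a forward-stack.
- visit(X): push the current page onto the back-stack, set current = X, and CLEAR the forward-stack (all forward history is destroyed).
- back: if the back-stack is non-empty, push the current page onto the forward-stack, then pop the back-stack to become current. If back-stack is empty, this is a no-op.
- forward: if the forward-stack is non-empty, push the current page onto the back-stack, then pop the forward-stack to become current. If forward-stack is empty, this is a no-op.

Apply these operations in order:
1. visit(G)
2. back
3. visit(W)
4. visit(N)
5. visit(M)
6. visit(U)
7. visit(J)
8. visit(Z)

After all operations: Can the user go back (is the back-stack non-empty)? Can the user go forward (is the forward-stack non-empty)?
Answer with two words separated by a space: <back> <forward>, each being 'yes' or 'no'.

Answer: yes no

Derivation:
After 1 (visit(G)): cur=G back=1 fwd=0
After 2 (back): cur=HOME back=0 fwd=1
After 3 (visit(W)): cur=W back=1 fwd=0
After 4 (visit(N)): cur=N back=2 fwd=0
After 5 (visit(M)): cur=M back=3 fwd=0
After 6 (visit(U)): cur=U back=4 fwd=0
After 7 (visit(J)): cur=J back=5 fwd=0
After 8 (visit(Z)): cur=Z back=6 fwd=0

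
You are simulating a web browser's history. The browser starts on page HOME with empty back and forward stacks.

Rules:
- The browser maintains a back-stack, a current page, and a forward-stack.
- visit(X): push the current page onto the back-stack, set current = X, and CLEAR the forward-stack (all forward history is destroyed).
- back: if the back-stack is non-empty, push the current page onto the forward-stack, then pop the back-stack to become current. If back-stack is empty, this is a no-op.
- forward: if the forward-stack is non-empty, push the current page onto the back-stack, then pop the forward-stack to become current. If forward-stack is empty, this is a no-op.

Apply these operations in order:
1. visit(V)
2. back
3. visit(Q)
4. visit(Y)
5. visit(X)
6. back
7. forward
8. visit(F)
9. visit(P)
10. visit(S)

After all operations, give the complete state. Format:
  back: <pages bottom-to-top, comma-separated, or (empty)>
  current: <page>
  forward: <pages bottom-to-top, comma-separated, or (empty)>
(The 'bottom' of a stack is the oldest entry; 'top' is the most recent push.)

Answer: back: HOME,Q,Y,X,F,P
current: S
forward: (empty)

Derivation:
After 1 (visit(V)): cur=V back=1 fwd=0
After 2 (back): cur=HOME back=0 fwd=1
After 3 (visit(Q)): cur=Q back=1 fwd=0
After 4 (visit(Y)): cur=Y back=2 fwd=0
After 5 (visit(X)): cur=X back=3 fwd=0
After 6 (back): cur=Y back=2 fwd=1
After 7 (forward): cur=X back=3 fwd=0
After 8 (visit(F)): cur=F back=4 fwd=0
After 9 (visit(P)): cur=P back=5 fwd=0
After 10 (visit(S)): cur=S back=6 fwd=0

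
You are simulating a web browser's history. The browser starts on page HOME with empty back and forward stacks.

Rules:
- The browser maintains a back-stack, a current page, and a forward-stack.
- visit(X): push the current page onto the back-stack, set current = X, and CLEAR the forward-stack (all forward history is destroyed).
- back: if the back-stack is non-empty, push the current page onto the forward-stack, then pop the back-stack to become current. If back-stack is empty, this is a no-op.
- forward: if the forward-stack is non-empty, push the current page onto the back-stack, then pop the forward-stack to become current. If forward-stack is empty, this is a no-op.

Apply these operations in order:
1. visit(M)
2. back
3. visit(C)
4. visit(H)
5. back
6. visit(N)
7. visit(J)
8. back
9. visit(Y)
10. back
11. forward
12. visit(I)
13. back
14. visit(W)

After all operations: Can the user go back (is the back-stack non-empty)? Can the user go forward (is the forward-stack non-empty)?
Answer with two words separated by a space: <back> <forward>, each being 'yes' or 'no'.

Answer: yes no

Derivation:
After 1 (visit(M)): cur=M back=1 fwd=0
After 2 (back): cur=HOME back=0 fwd=1
After 3 (visit(C)): cur=C back=1 fwd=0
After 4 (visit(H)): cur=H back=2 fwd=0
After 5 (back): cur=C back=1 fwd=1
After 6 (visit(N)): cur=N back=2 fwd=0
After 7 (visit(J)): cur=J back=3 fwd=0
After 8 (back): cur=N back=2 fwd=1
After 9 (visit(Y)): cur=Y back=3 fwd=0
After 10 (back): cur=N back=2 fwd=1
After 11 (forward): cur=Y back=3 fwd=0
After 12 (visit(I)): cur=I back=4 fwd=0
After 13 (back): cur=Y back=3 fwd=1
After 14 (visit(W)): cur=W back=4 fwd=0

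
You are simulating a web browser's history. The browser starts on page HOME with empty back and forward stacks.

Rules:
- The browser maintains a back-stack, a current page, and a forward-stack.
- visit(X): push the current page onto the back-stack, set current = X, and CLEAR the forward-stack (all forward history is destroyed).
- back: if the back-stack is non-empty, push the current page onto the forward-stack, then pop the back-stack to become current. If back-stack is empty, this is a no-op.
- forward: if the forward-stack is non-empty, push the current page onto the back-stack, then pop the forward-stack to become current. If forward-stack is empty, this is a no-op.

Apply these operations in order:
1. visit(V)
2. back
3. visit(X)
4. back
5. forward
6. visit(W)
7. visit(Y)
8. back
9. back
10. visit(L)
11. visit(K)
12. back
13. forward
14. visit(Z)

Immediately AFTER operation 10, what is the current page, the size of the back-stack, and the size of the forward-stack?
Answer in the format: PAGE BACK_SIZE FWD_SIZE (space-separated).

After 1 (visit(V)): cur=V back=1 fwd=0
After 2 (back): cur=HOME back=0 fwd=1
After 3 (visit(X)): cur=X back=1 fwd=0
After 4 (back): cur=HOME back=0 fwd=1
After 5 (forward): cur=X back=1 fwd=0
After 6 (visit(W)): cur=W back=2 fwd=0
After 7 (visit(Y)): cur=Y back=3 fwd=0
After 8 (back): cur=W back=2 fwd=1
After 9 (back): cur=X back=1 fwd=2
After 10 (visit(L)): cur=L back=2 fwd=0

L 2 0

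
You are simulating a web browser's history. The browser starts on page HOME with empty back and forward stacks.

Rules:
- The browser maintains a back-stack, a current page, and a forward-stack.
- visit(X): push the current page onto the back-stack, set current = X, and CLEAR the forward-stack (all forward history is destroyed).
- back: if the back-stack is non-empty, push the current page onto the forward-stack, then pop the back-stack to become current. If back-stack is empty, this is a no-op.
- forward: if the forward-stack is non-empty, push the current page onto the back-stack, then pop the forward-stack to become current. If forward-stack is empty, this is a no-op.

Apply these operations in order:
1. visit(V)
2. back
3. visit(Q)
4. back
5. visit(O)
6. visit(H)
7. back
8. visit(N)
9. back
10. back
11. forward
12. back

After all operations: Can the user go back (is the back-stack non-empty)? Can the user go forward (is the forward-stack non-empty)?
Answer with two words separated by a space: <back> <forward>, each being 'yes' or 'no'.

After 1 (visit(V)): cur=V back=1 fwd=0
After 2 (back): cur=HOME back=0 fwd=1
After 3 (visit(Q)): cur=Q back=1 fwd=0
After 4 (back): cur=HOME back=0 fwd=1
After 5 (visit(O)): cur=O back=1 fwd=0
After 6 (visit(H)): cur=H back=2 fwd=0
After 7 (back): cur=O back=1 fwd=1
After 8 (visit(N)): cur=N back=2 fwd=0
After 9 (back): cur=O back=1 fwd=1
After 10 (back): cur=HOME back=0 fwd=2
After 11 (forward): cur=O back=1 fwd=1
After 12 (back): cur=HOME back=0 fwd=2

Answer: no yes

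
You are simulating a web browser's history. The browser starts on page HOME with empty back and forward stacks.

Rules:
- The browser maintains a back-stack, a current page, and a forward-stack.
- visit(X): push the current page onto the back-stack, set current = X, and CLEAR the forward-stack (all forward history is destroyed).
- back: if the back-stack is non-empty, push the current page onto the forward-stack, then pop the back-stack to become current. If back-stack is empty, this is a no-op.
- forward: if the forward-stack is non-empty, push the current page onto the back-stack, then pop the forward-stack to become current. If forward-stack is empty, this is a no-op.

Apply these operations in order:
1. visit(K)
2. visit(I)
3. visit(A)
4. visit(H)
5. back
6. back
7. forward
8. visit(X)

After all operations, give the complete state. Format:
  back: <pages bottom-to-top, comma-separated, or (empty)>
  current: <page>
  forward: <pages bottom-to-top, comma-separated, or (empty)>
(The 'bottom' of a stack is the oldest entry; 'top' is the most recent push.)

Answer: back: HOME,K,I,A
current: X
forward: (empty)

Derivation:
After 1 (visit(K)): cur=K back=1 fwd=0
After 2 (visit(I)): cur=I back=2 fwd=0
After 3 (visit(A)): cur=A back=3 fwd=0
After 4 (visit(H)): cur=H back=4 fwd=0
After 5 (back): cur=A back=3 fwd=1
After 6 (back): cur=I back=2 fwd=2
After 7 (forward): cur=A back=3 fwd=1
After 8 (visit(X)): cur=X back=4 fwd=0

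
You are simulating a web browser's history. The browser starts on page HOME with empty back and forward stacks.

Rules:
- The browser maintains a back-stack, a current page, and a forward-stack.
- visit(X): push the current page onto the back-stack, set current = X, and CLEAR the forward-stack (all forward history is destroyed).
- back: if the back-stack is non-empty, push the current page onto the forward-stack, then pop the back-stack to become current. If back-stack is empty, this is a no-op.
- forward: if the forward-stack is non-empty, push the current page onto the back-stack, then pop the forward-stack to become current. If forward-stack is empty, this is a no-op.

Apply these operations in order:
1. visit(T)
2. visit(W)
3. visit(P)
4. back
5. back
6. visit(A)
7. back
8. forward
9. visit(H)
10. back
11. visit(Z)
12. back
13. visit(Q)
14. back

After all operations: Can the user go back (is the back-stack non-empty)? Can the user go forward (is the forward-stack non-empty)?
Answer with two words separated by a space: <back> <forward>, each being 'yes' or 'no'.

After 1 (visit(T)): cur=T back=1 fwd=0
After 2 (visit(W)): cur=W back=2 fwd=0
After 3 (visit(P)): cur=P back=3 fwd=0
After 4 (back): cur=W back=2 fwd=1
After 5 (back): cur=T back=1 fwd=2
After 6 (visit(A)): cur=A back=2 fwd=0
After 7 (back): cur=T back=1 fwd=1
After 8 (forward): cur=A back=2 fwd=0
After 9 (visit(H)): cur=H back=3 fwd=0
After 10 (back): cur=A back=2 fwd=1
After 11 (visit(Z)): cur=Z back=3 fwd=0
After 12 (back): cur=A back=2 fwd=1
After 13 (visit(Q)): cur=Q back=3 fwd=0
After 14 (back): cur=A back=2 fwd=1

Answer: yes yes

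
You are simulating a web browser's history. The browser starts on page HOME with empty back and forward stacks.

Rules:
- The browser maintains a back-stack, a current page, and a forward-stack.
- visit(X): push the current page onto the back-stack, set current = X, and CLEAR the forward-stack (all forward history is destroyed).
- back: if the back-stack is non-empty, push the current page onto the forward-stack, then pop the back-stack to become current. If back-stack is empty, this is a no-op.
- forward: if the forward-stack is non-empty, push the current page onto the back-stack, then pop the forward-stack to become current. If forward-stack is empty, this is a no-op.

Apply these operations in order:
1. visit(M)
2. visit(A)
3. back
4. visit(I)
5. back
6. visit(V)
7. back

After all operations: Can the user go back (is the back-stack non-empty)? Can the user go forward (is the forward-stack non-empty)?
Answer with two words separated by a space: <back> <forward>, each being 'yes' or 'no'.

After 1 (visit(M)): cur=M back=1 fwd=0
After 2 (visit(A)): cur=A back=2 fwd=0
After 3 (back): cur=M back=1 fwd=1
After 4 (visit(I)): cur=I back=2 fwd=0
After 5 (back): cur=M back=1 fwd=1
After 6 (visit(V)): cur=V back=2 fwd=0
After 7 (back): cur=M back=1 fwd=1

Answer: yes yes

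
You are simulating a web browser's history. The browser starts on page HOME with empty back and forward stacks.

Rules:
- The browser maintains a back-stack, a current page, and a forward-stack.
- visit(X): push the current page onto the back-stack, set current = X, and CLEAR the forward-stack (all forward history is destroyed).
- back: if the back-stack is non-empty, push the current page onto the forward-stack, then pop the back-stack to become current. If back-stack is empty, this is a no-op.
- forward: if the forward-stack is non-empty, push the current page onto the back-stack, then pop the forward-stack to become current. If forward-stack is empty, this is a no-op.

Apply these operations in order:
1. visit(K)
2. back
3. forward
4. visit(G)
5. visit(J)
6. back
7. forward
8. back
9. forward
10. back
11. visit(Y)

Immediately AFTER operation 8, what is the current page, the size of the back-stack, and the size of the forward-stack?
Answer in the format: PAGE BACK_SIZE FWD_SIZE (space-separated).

After 1 (visit(K)): cur=K back=1 fwd=0
After 2 (back): cur=HOME back=0 fwd=1
After 3 (forward): cur=K back=1 fwd=0
After 4 (visit(G)): cur=G back=2 fwd=0
After 5 (visit(J)): cur=J back=3 fwd=0
After 6 (back): cur=G back=2 fwd=1
After 7 (forward): cur=J back=3 fwd=0
After 8 (back): cur=G back=2 fwd=1

G 2 1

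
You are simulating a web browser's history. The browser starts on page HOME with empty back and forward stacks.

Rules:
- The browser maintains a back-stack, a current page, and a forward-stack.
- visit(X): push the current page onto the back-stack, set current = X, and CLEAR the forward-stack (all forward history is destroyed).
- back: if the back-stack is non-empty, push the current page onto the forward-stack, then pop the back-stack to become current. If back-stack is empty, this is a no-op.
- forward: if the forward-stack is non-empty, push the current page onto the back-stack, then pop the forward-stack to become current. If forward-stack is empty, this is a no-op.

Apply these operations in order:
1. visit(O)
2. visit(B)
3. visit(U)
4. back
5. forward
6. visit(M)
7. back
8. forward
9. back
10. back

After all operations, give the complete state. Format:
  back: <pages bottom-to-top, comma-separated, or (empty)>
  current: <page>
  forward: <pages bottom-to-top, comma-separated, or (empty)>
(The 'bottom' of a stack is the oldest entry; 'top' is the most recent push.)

Answer: back: HOME,O
current: B
forward: M,U

Derivation:
After 1 (visit(O)): cur=O back=1 fwd=0
After 2 (visit(B)): cur=B back=2 fwd=0
After 3 (visit(U)): cur=U back=3 fwd=0
After 4 (back): cur=B back=2 fwd=1
After 5 (forward): cur=U back=3 fwd=0
After 6 (visit(M)): cur=M back=4 fwd=0
After 7 (back): cur=U back=3 fwd=1
After 8 (forward): cur=M back=4 fwd=0
After 9 (back): cur=U back=3 fwd=1
After 10 (back): cur=B back=2 fwd=2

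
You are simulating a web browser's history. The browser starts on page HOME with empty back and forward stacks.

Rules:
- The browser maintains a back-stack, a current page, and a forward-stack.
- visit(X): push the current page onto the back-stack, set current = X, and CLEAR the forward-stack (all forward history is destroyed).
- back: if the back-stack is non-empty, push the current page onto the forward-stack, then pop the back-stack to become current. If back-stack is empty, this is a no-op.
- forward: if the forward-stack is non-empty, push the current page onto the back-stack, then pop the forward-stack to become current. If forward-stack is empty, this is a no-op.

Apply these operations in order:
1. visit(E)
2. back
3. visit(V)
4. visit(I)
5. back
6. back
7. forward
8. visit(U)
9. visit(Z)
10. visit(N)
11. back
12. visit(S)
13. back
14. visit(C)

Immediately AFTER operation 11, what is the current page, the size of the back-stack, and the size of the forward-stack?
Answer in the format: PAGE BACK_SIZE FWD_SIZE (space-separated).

After 1 (visit(E)): cur=E back=1 fwd=0
After 2 (back): cur=HOME back=0 fwd=1
After 3 (visit(V)): cur=V back=1 fwd=0
After 4 (visit(I)): cur=I back=2 fwd=0
After 5 (back): cur=V back=1 fwd=1
After 6 (back): cur=HOME back=0 fwd=2
After 7 (forward): cur=V back=1 fwd=1
After 8 (visit(U)): cur=U back=2 fwd=0
After 9 (visit(Z)): cur=Z back=3 fwd=0
After 10 (visit(N)): cur=N back=4 fwd=0
After 11 (back): cur=Z back=3 fwd=1

Z 3 1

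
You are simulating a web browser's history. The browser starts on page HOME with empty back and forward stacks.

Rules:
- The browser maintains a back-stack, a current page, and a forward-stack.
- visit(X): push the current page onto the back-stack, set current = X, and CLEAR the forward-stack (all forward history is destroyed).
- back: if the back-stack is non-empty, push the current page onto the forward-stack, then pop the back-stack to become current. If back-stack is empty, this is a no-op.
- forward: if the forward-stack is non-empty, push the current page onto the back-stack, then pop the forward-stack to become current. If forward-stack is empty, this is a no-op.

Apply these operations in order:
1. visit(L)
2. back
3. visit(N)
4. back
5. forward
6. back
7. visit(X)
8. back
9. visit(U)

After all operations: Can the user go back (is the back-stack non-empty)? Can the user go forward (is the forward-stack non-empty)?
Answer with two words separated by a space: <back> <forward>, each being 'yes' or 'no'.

Answer: yes no

Derivation:
After 1 (visit(L)): cur=L back=1 fwd=0
After 2 (back): cur=HOME back=0 fwd=1
After 3 (visit(N)): cur=N back=1 fwd=0
After 4 (back): cur=HOME back=0 fwd=1
After 5 (forward): cur=N back=1 fwd=0
After 6 (back): cur=HOME back=0 fwd=1
After 7 (visit(X)): cur=X back=1 fwd=0
After 8 (back): cur=HOME back=0 fwd=1
After 9 (visit(U)): cur=U back=1 fwd=0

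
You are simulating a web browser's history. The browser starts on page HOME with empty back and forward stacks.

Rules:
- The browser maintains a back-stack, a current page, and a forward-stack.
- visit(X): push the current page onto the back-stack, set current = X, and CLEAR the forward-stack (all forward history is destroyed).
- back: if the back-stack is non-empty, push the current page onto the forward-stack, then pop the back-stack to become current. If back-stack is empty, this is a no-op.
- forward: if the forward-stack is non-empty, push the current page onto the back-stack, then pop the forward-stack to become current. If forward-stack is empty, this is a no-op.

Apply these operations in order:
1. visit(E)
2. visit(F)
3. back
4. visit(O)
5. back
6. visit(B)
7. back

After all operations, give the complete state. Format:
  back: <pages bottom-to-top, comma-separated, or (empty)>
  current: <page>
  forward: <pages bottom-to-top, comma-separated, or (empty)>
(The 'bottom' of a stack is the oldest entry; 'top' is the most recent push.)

Answer: back: HOME
current: E
forward: B

Derivation:
After 1 (visit(E)): cur=E back=1 fwd=0
After 2 (visit(F)): cur=F back=2 fwd=0
After 3 (back): cur=E back=1 fwd=1
After 4 (visit(O)): cur=O back=2 fwd=0
After 5 (back): cur=E back=1 fwd=1
After 6 (visit(B)): cur=B back=2 fwd=0
After 7 (back): cur=E back=1 fwd=1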